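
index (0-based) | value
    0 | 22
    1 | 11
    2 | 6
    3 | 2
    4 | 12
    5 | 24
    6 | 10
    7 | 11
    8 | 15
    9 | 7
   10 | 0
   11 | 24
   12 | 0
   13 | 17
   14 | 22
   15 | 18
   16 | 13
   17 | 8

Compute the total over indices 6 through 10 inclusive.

Elements at indices 6..10: 10, 11, 15, 7, 0
sum(10, 11, 15, 7, 0) = 43

43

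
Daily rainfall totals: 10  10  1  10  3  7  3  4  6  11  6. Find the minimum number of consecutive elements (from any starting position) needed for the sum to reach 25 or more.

add 10: running sum 10 < 25
add 10: running sum 20 < 25
add 1: running sum 21 < 25
add 10: shortest ending here [10, 10, 1, 10] sum 31, len 4
add 3: shortest ending here [10, 10, 1, 10, 3] sum 34, len 5
add 7: shortest ending here [10, 1, 10, 3, 7] sum 31, len 5
add 3: shortest ending here [10, 1, 10, 3, 7, 3] sum 34, len 6
add 4: shortest ending here [10, 3, 7, 3, 4] sum 27, len 5
add 6: shortest ending here [10, 3, 7, 3, 4, 6] sum 33, len 6
add 11: shortest ending here [7, 3, 4, 6, 11] sum 31, len 5
add 6: shortest ending here [4, 6, 11, 6] sum 27, len 4
Shortest qualifying length: 4.

4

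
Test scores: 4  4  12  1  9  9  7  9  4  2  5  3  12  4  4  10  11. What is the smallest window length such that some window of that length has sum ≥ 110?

17

add 4: running sum 4 < 110
add 4: running sum 8 < 110
add 12: running sum 20 < 110
add 1: running sum 21 < 110
add 9: running sum 30 < 110
add 9: running sum 39 < 110
add 7: running sum 46 < 110
add 9: running sum 55 < 110
add 4: running sum 59 < 110
add 2: running sum 61 < 110
add 5: running sum 66 < 110
add 3: running sum 69 < 110
add 12: running sum 81 < 110
add 4: running sum 85 < 110
add 4: running sum 89 < 110
add 10: running sum 99 < 110
add 11: shortest ending here [4, 4, 12, 1, 9, 9, 7, 9, 4, 2, 5, 3, 12, 4, 4, 10, 11] sum 110, len 17
Shortest qualifying length: 17.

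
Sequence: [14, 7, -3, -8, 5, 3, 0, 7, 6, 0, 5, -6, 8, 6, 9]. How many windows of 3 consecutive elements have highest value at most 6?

5

[14, 7, -3] → max 14
[7, -3, -8] → max 7
[-3, -8, 5] → max 5  ≤ 6 ✓
[-8, 5, 3] → max 5  ≤ 6 ✓
[5, 3, 0] → max 5  ≤ 6 ✓
[3, 0, 7] → max 7
[0, 7, 6] → max 7
[7, 6, 0] → max 7
[6, 0, 5] → max 6  ≤ 6 ✓
[0, 5, -6] → max 5  ≤ 6 ✓
[5, -6, 8] → max 8
[-6, 8, 6] → max 8
[8, 6, 9] → max 9
5 windows satisfy the condition.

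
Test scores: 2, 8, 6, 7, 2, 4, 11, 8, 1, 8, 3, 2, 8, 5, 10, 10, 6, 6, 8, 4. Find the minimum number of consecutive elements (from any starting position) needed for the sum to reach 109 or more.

18

add 2: running sum 2 < 109
add 8: running sum 10 < 109
add 6: running sum 16 < 109
add 7: running sum 23 < 109
add 2: running sum 25 < 109
add 4: running sum 29 < 109
add 11: running sum 40 < 109
add 8: running sum 48 < 109
add 1: running sum 49 < 109
add 8: running sum 57 < 109
add 3: running sum 60 < 109
add 2: running sum 62 < 109
add 8: running sum 70 < 109
add 5: running sum 75 < 109
add 10: running sum 85 < 109
add 10: running sum 95 < 109
add 6: running sum 101 < 109
add 6: running sum 107 < 109
add 8: shortest ending here [8, 6, 7, 2, 4, 11, 8, 1, 8, 3, 2, 8, 5, 10, 10, 6, 6, 8] sum 113, len 18
add 4: shortest ending here [6, 7, 2, 4, 11, 8, 1, 8, 3, 2, 8, 5, 10, 10, 6, 6, 8, 4] sum 109, len 18
Shortest qualifying length: 18.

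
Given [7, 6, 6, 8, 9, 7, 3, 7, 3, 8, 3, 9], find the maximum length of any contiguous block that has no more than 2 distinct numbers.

4

[7] 1 distinct, len 1
[7, 6] 2 distinct, len 2
[7, 6, 6] 2 distinct, len 3
[6, 6, 8] 2 distinct, len 3
[8, 9] 2 distinct, len 2
[9, 7] 2 distinct, len 2
[7, 3] 2 distinct, len 2
[7, 3, 7] 2 distinct, len 3
[7, 3, 7, 3] 2 distinct, len 4
[3, 8] 2 distinct, len 2
[3, 8, 3] 2 distinct, len 3
[3, 9] 2 distinct, len 2
Longest length with ≤2 distinct: 4.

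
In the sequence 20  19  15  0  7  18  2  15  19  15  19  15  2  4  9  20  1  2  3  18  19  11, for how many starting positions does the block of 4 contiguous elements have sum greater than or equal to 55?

20 19 15 0 → sum 54
19 15 0 7 → sum 41
15 0 7 18 → sum 40
0 7 18 2 → sum 27
7 18 2 15 → sum 42
18 2 15 19 → sum 54
2 15 19 15 → sum 51
15 19 15 19 → sum 68  ≥ 55 ✓
19 15 19 15 → sum 68  ≥ 55 ✓
15 19 15 2 → sum 51
19 15 2 4 → sum 40
15 2 4 9 → sum 30
2 4 9 20 → sum 35
4 9 20 1 → sum 34
9 20 1 2 → sum 32
20 1 2 3 → sum 26
1 2 3 18 → sum 24
2 3 18 19 → sum 42
3 18 19 11 → sum 51
2 windows satisfy the condition.

2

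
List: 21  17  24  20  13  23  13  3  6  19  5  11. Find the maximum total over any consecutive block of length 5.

97

21 17 24 20 13 → sum 95
17 24 20 13 23 → sum 97
24 20 13 23 13 → sum 93
20 13 23 13 3 → sum 72
13 23 13 3 6 → sum 58
23 13 3 6 19 → sum 64
13 3 6 19 5 → sum 46
3 6 19 5 11 → sum 44
Maximum of these is 97.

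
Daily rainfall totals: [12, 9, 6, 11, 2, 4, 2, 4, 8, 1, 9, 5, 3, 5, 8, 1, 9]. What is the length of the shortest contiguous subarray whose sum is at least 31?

4

Extend right; whenever the sum reaches 31, record the length and shrink from the left:
add 12: running sum 12 < 31
add 9: running sum 21 < 31
add 6: running sum 27 < 31
end 3: [12, 9, 6, 11] sum 38, len 4
end 4: [12, 9, 6, 11, 2] sum 40, len 5
end 5: [9, 6, 11, 2, 4] sum 32, len 5
end 6: [9, 6, 11, 2, 4, 2] sum 34, len 6
end 7: [9, 6, 11, 2, 4, 2, 4] sum 38, len 7
end 8: [11, 2, 4, 2, 4, 8] sum 31, len 6
end 9: [11, 2, 4, 2, 4, 8, 1] sum 32, len 7
end 10: [11, 2, 4, 2, 4, 8, 1, 9] sum 41, len 8
end 11: [4, 2, 4, 8, 1, 9, 5] sum 33, len 7
end 12: [2, 4, 8, 1, 9, 5, 3] sum 32, len 7
end 13: [8, 1, 9, 5, 3, 5] sum 31, len 6
end 14: [1, 9, 5, 3, 5, 8] sum 31, len 6
end 15: [9, 5, 3, 5, 8, 1] sum 31, len 6
end 16: [5, 3, 5, 8, 1, 9] sum 31, len 6
Shortest qualifying length: 4.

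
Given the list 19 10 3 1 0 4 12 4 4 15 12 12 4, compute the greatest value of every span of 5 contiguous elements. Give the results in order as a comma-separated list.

19, 10, 12, 12, 12, 15, 15, 15, 15

19 10 3 1 0 → max 19
10 3 1 0 4 → max 10
3 1 0 4 12 → max 12
1 0 4 12 4 → max 12
0 4 12 4 4 → max 12
4 12 4 4 15 → max 15
12 4 4 15 12 → max 15
4 4 15 12 12 → max 15
4 15 12 12 4 → max 15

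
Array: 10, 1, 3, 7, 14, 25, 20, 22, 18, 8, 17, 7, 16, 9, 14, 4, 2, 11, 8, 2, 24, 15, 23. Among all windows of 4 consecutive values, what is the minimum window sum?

Each size-4 window and its sum:
10 1 3 7 → sum 21
1 3 7 14 → sum 25
3 7 14 25 → sum 49
7 14 25 20 → sum 66
14 25 20 22 → sum 81
25 20 22 18 → sum 85
20 22 18 8 → sum 68
22 18 8 17 → sum 65
18 8 17 7 → sum 50
8 17 7 16 → sum 48
17 7 16 9 → sum 49
7 16 9 14 → sum 46
16 9 14 4 → sum 43
9 14 4 2 → sum 29
14 4 2 11 → sum 31
4 2 11 8 → sum 25
2 11 8 2 → sum 23
11 8 2 24 → sum 45
8 2 24 15 → sum 49
2 24 15 23 → sum 64
Minimum of these is 21.

21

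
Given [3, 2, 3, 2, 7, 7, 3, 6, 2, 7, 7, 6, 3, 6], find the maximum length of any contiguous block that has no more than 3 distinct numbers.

[3] 1 distinct, len 1
[3, 2] 2 distinct, len 2
[3, 2, 3] 2 distinct, len 3
[3, 2, 3, 2] 2 distinct, len 4
[3, 2, 3, 2, 7] 3 distinct, len 5
[3, 2, 3, 2, 7, 7] 3 distinct, len 6
[3, 2, 3, 2, 7, 7, 3] 3 distinct, len 7
[7, 7, 3, 6] 3 distinct, len 4
[3, 6, 2] 3 distinct, len 3
[6, 2, 7] 3 distinct, len 3
[6, 2, 7, 7] 3 distinct, len 4
[6, 2, 7, 7, 6] 3 distinct, len 5
[7, 7, 6, 3] 3 distinct, len 4
[7, 7, 6, 3, 6] 3 distinct, len 5
Longest length with ≤3 distinct: 7.

7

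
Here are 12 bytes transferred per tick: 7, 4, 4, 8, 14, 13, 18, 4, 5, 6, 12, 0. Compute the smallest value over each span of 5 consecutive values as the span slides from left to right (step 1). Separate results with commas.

4, 4, 4, 4, 4, 4, 4, 0

Sliding a size-5 window across the 12 values:
(7, 4, 4, 8, 14) → min 4
(4, 4, 8, 14, 13) → min 4
(4, 8, 14, 13, 18) → min 4
(8, 14, 13, 18, 4) → min 4
(14, 13, 18, 4, 5) → min 4
(13, 18, 4, 5, 6) → min 4
(18, 4, 5, 6, 12) → min 4
(4, 5, 6, 12, 0) → min 0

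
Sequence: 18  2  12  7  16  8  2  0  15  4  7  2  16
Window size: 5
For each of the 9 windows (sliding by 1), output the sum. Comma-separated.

Sliding a size-5 window across the 13 values:
[18, 2, 12, 7, 16] → sum 55
[2, 12, 7, 16, 8] → sum 45
[12, 7, 16, 8, 2] → sum 45
[7, 16, 8, 2, 0] → sum 33
[16, 8, 2, 0, 15] → sum 41
[8, 2, 0, 15, 4] → sum 29
[2, 0, 15, 4, 7] → sum 28
[0, 15, 4, 7, 2] → sum 28
[15, 4, 7, 2, 16] → sum 44

55, 45, 45, 33, 41, 29, 28, 28, 44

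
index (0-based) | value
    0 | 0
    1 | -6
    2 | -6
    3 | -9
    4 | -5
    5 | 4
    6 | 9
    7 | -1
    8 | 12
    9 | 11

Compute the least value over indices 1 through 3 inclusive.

-9

Elements at indices 1..3: -6, -6, -9
min(-6, -6, -9) = -9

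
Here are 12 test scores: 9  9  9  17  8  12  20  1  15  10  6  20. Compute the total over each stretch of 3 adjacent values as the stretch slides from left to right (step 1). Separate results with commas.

27, 35, 34, 37, 40, 33, 36, 26, 31, 36

(9, 9, 9) → sum 27
(9, 9, 17) → sum 35
(9, 17, 8) → sum 34
(17, 8, 12) → sum 37
(8, 12, 20) → sum 40
(12, 20, 1) → sum 33
(20, 1, 15) → sum 36
(1, 15, 10) → sum 26
(15, 10, 6) → sum 31
(10, 6, 20) → sum 36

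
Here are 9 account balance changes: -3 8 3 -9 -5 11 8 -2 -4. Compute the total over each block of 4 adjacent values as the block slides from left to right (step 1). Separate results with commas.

-1, -3, 0, 5, 12, 13

(-3, 8, 3, -9) → sum -1
(8, 3, -9, -5) → sum -3
(3, -9, -5, 11) → sum 0
(-9, -5, 11, 8) → sum 5
(-5, 11, 8, -2) → sum 12
(11, 8, -2, -4) → sum 13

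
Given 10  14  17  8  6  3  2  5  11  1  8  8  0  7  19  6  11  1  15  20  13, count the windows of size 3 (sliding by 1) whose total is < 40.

17

[10, 14, 17] → sum 41
[14, 17, 8] → sum 39  < 40 ✓
[17, 8, 6] → sum 31  < 40 ✓
[8, 6, 3] → sum 17  < 40 ✓
[6, 3, 2] → sum 11  < 40 ✓
[3, 2, 5] → sum 10  < 40 ✓
[2, 5, 11] → sum 18  < 40 ✓
[5, 11, 1] → sum 17  < 40 ✓
[11, 1, 8] → sum 20  < 40 ✓
[1, 8, 8] → sum 17  < 40 ✓
[8, 8, 0] → sum 16  < 40 ✓
[8, 0, 7] → sum 15  < 40 ✓
[0, 7, 19] → sum 26  < 40 ✓
[7, 19, 6] → sum 32  < 40 ✓
[19, 6, 11] → sum 36  < 40 ✓
[6, 11, 1] → sum 18  < 40 ✓
[11, 1, 15] → sum 27  < 40 ✓
[1, 15, 20] → sum 36  < 40 ✓
[15, 20, 13] → sum 48
17 windows satisfy the condition.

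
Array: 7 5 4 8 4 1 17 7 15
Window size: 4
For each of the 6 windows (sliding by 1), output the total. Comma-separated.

Sliding a size-4 window across the 9 values:
7 5 4 8 → sum 24
5 4 8 4 → sum 21
4 8 4 1 → sum 17
8 4 1 17 → sum 30
4 1 17 7 → sum 29
1 17 7 15 → sum 40

24, 21, 17, 30, 29, 40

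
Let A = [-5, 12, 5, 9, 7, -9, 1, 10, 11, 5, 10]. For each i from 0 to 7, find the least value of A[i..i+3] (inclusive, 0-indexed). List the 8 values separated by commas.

(-5, 12, 5, 9) → min -5
(12, 5, 9, 7) → min 5
(5, 9, 7, -9) → min -9
(9, 7, -9, 1) → min -9
(7, -9, 1, 10) → min -9
(-9, 1, 10, 11) → min -9
(1, 10, 11, 5) → min 1
(10, 11, 5, 10) → min 5

-5, 5, -9, -9, -9, -9, 1, 5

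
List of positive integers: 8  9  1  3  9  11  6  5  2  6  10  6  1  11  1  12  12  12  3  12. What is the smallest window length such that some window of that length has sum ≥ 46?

Extend right; whenever the sum reaches 46, record the length and shrink from the left:
add 8: running sum 8 < 46
add 9: running sum 17 < 46
add 1: running sum 18 < 46
add 3: running sum 21 < 46
add 9: running sum 30 < 46
add 11: running sum 41 < 46
end 6: [8, 9, 1, 3, 9, 11, 6] sum 47, len 7
end 7: [8, 9, 1, 3, 9, 11, 6, 5] sum 52, len 8
end 8: [9, 1, 3, 9, 11, 6, 5, 2] sum 46, len 8
end 9: [9, 1, 3, 9, 11, 6, 5, 2, 6] sum 52, len 9
end 10: [9, 11, 6, 5, 2, 6, 10] sum 49, len 7
end 11: [11, 6, 5, 2, 6, 10, 6] sum 46, len 7
end 12: [11, 6, 5, 2, 6, 10, 6, 1] sum 47, len 8
end 13: [6, 5, 2, 6, 10, 6, 1, 11] sum 47, len 8
end 14: [6, 5, 2, 6, 10, 6, 1, 11, 1] sum 48, len 9
end 15: [6, 10, 6, 1, 11, 1, 12] sum 47, len 7
end 16: [10, 6, 1, 11, 1, 12, 12] sum 53, len 7
end 17: [11, 1, 12, 12, 12] sum 48, len 5
end 18: [11, 1, 12, 12, 12, 3] sum 51, len 6
end 19: [12, 12, 12, 3, 12] sum 51, len 5
Shortest qualifying length: 5.

5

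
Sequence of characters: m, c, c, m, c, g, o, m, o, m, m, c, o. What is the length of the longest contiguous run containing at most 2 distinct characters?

5

add m: window [m] (1 distinct), len 1
add c: window [m, c] (2 distinct), len 2
add c: window [m, c, c] (2 distinct), len 3
add m: window [m, c, c, m] (2 distinct), len 4
add c: window [m, c, c, m, c] (2 distinct), len 5
add g: window [c, g] (2 distinct), len 2
add o: window [g, o] (2 distinct), len 2
add m: window [o, m] (2 distinct), len 2
add o: window [o, m, o] (2 distinct), len 3
add m: window [o, m, o, m] (2 distinct), len 4
add m: window [o, m, o, m, m] (2 distinct), len 5
add c: window [m, m, c] (2 distinct), len 3
add o: window [c, o] (2 distinct), len 2
Longest length with ≤2 distinct: 5.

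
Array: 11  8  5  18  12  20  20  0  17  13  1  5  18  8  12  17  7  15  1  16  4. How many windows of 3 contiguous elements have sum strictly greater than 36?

(11, 8, 5) → sum 24
(8, 5, 18) → sum 31
(5, 18, 12) → sum 35
(18, 12, 20) → sum 50  > 36 ✓
(12, 20, 20) → sum 52  > 36 ✓
(20, 20, 0) → sum 40  > 36 ✓
(20, 0, 17) → sum 37  > 36 ✓
(0, 17, 13) → sum 30
(17, 13, 1) → sum 31
(13, 1, 5) → sum 19
(1, 5, 18) → sum 24
(5, 18, 8) → sum 31
(18, 8, 12) → sum 38  > 36 ✓
(8, 12, 17) → sum 37  > 36 ✓
(12, 17, 7) → sum 36
(17, 7, 15) → sum 39  > 36 ✓
(7, 15, 1) → sum 23
(15, 1, 16) → sum 32
(1, 16, 4) → sum 21
7 windows satisfy the condition.

7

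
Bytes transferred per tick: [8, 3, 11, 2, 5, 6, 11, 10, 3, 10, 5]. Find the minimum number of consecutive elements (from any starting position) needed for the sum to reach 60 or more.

add 8: running sum 8 < 60
add 3: running sum 11 < 60
add 11: running sum 22 < 60
add 2: running sum 24 < 60
add 5: running sum 29 < 60
add 6: running sum 35 < 60
add 11: running sum 46 < 60
add 10: running sum 56 < 60
add 3: running sum 59 < 60
add 10: shortest ending here [3, 11, 2, 5, 6, 11, 10, 3, 10] sum 61, len 9
add 5: shortest ending here [11, 2, 5, 6, 11, 10, 3, 10, 5] sum 63, len 9
Shortest qualifying length: 9.

9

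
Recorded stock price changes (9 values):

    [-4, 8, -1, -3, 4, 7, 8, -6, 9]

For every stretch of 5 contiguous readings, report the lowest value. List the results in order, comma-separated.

Sliding a size-5 window across the 9 values:
[-4, 8, -1, -3, 4] → min -4
[8, -1, -3, 4, 7] → min -3
[-1, -3, 4, 7, 8] → min -3
[-3, 4, 7, 8, -6] → min -6
[4, 7, 8, -6, 9] → min -6

-4, -3, -3, -6, -6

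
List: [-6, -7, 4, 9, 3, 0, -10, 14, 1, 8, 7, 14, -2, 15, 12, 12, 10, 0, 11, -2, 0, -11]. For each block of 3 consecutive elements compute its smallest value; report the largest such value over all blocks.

12

(-6, -7, 4) → min -7
(-7, 4, 9) → min -7
(4, 9, 3) → min 3
(9, 3, 0) → min 0
(3, 0, -10) → min -10
(0, -10, 14) → min -10
(-10, 14, 1) → min -10
(14, 1, 8) → min 1
(1, 8, 7) → min 1
(8, 7, 14) → min 7
(7, 14, -2) → min -2
(14, -2, 15) → min -2
(-2, 15, 12) → min -2
(15, 12, 12) → min 12
(12, 12, 10) → min 10
(12, 10, 0) → min 0
(10, 0, 11) → min 0
(0, 11, -2) → min -2
(11, -2, 0) → min -2
(-2, 0, -11) → min -11
Largest of these is 12.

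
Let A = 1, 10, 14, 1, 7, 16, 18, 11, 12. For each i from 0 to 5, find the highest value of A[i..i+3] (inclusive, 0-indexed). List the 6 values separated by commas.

Sliding a size-4 window across the 9 values:
[1, 10, 14, 1] → max 14
[10, 14, 1, 7] → max 14
[14, 1, 7, 16] → max 16
[1, 7, 16, 18] → max 18
[7, 16, 18, 11] → max 18
[16, 18, 11, 12] → max 18

14, 14, 16, 18, 18, 18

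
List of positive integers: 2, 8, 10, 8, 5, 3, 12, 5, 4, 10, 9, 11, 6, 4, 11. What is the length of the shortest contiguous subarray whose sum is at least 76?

10

add 2: running sum 2 < 76
add 8: running sum 10 < 76
add 10: running sum 20 < 76
add 8: running sum 28 < 76
add 5: running sum 33 < 76
add 3: running sum 36 < 76
add 12: running sum 48 < 76
add 5: running sum 53 < 76
add 4: running sum 57 < 76
add 10: running sum 67 < 76
end 10: [2, 8, 10, 8, 5, 3, 12, 5, 4, 10, 9] sum 76, len 11
end 11: [10, 8, 5, 3, 12, 5, 4, 10, 9, 11] sum 77, len 10
end 12: [10, 8, 5, 3, 12, 5, 4, 10, 9, 11, 6] sum 83, len 11
end 13: [8, 5, 3, 12, 5, 4, 10, 9, 11, 6, 4] sum 77, len 11
end 14: [5, 3, 12, 5, 4, 10, 9, 11, 6, 4, 11] sum 80, len 11
Shortest qualifying length: 10.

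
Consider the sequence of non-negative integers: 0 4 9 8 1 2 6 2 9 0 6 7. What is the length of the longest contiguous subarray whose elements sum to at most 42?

Extend to the right; shrink from the left whenever the sum exceeds 42:
→ 0: sum 0, len 1
→ 4: sum 4, len 2
→ 9: sum 13, len 3
→ 8: sum 21, len 4
→ 1: sum 22, len 5
→ 2: sum 24, len 6
→ 6: sum 30, len 7
→ 2: sum 32, len 8
→ 9: sum 41, len 9
→ 0: sum 41, len 10
→ 6 (dropped 0, 4, 9): sum 34, len 8
→ 7: sum 41, len 9
Longest length seen: 10.

10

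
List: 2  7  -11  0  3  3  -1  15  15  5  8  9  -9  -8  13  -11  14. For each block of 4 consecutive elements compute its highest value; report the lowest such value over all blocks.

3

(2, 7, -11, 0) → max 7
(7, -11, 0, 3) → max 7
(-11, 0, 3, 3) → max 3
(0, 3, 3, -1) → max 3
(3, 3, -1, 15) → max 15
(3, -1, 15, 15) → max 15
(-1, 15, 15, 5) → max 15
(15, 15, 5, 8) → max 15
(15, 5, 8, 9) → max 15
(5, 8, 9, -9) → max 9
(8, 9, -9, -8) → max 9
(9, -9, -8, 13) → max 13
(-9, -8, 13, -11) → max 13
(-8, 13, -11, 14) → max 14
Lowest of these is 3.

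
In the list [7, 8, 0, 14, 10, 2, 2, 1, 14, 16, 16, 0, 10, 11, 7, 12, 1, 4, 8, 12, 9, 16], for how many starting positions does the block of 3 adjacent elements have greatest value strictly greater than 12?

9

(7, 8, 0) → max 8
(8, 0, 14) → max 14  > 12 ✓
(0, 14, 10) → max 14  > 12 ✓
(14, 10, 2) → max 14  > 12 ✓
(10, 2, 2) → max 10
(2, 2, 1) → max 2
(2, 1, 14) → max 14  > 12 ✓
(1, 14, 16) → max 16  > 12 ✓
(14, 16, 16) → max 16  > 12 ✓
(16, 16, 0) → max 16  > 12 ✓
(16, 0, 10) → max 16  > 12 ✓
(0, 10, 11) → max 11
(10, 11, 7) → max 11
(11, 7, 12) → max 12
(7, 12, 1) → max 12
(12, 1, 4) → max 12
(1, 4, 8) → max 8
(4, 8, 12) → max 12
(8, 12, 9) → max 12
(12, 9, 16) → max 16  > 12 ✓
9 windows satisfy the condition.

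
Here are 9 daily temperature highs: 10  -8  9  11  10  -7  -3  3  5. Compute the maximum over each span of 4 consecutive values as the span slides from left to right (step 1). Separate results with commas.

11, 11, 11, 11, 10, 5

[10, -8, 9, 11] → max 11
[-8, 9, 11, 10] → max 11
[9, 11, 10, -7] → max 11
[11, 10, -7, -3] → max 11
[10, -7, -3, 3] → max 10
[-7, -3, 3, 5] → max 5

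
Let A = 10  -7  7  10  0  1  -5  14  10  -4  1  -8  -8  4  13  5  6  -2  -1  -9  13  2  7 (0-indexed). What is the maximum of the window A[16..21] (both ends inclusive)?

13

Elements at indices 16..21: 6, -2, -1, -9, 13, 2
max(6, -2, -1, -9, 13, 2) = 13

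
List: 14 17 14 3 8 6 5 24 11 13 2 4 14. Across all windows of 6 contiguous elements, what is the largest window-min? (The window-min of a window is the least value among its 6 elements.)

5

14 17 14 3 8 6 → min 3
17 14 3 8 6 5 → min 3
14 3 8 6 5 24 → min 3
3 8 6 5 24 11 → min 3
8 6 5 24 11 13 → min 5
6 5 24 11 13 2 → min 2
5 24 11 13 2 4 → min 2
24 11 13 2 4 14 → min 2
Largest of these is 5.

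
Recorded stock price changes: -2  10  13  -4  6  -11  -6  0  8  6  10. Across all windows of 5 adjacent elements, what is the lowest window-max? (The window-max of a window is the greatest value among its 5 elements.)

6

Each size-5 window and its max:
-2 10 13 -4 6 → max 13
10 13 -4 6 -11 → max 13
13 -4 6 -11 -6 → max 13
-4 6 -11 -6 0 → max 6
6 -11 -6 0 8 → max 8
-11 -6 0 8 6 → max 8
-6 0 8 6 10 → max 10
Lowest of these is 6.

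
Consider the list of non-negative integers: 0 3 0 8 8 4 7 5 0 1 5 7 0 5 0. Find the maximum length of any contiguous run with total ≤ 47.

→ 0: sum 0, len 1
→ 3: sum 3, len 2
→ 0: sum 3, len 3
→ 8: sum 11, len 4
→ 8: sum 19, len 5
→ 4: sum 23, len 6
→ 7: sum 30, len 7
→ 5: sum 35, len 8
→ 0: sum 35, len 9
→ 1: sum 36, len 10
→ 5: sum 41, len 11
→ 7 (dropped 0, 3): sum 45, len 10
→ 0: sum 45, len 11
→ 5 (dropped 0, 8): sum 42, len 10
→ 0: sum 42, len 11
Longest length seen: 11.

11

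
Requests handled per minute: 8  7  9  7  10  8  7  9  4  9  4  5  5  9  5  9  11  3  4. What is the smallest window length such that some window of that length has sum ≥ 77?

add 8: running sum 8 < 77
add 7: running sum 15 < 77
add 9: running sum 24 < 77
add 7: running sum 31 < 77
add 10: running sum 41 < 77
add 8: running sum 49 < 77
add 7: running sum 56 < 77
add 9: running sum 65 < 77
add 4: running sum 69 < 77
add 9: shortest ending here [8, 7, 9, 7, 10, 8, 7, 9, 4, 9] sum 78, len 10
add 4: shortest ending here [8, 7, 9, 7, 10, 8, 7, 9, 4, 9, 4] sum 82, len 11
add 5: shortest ending here [7, 9, 7, 10, 8, 7, 9, 4, 9, 4, 5] sum 79, len 11
add 5: shortest ending here [9, 7, 10, 8, 7, 9, 4, 9, 4, 5, 5] sum 77, len 11
add 9: shortest ending here [7, 10, 8, 7, 9, 4, 9, 4, 5, 5, 9] sum 77, len 11
add 5: shortest ending here [7, 10, 8, 7, 9, 4, 9, 4, 5, 5, 9, 5] sum 82, len 12
add 9: shortest ending here [10, 8, 7, 9, 4, 9, 4, 5, 5, 9, 5, 9] sum 84, len 12
add 11: shortest ending here [7, 9, 4, 9, 4, 5, 5, 9, 5, 9, 11] sum 77, len 11
add 3: shortest ending here [7, 9, 4, 9, 4, 5, 5, 9, 5, 9, 11, 3] sum 80, len 12
add 4: shortest ending here [9, 4, 9, 4, 5, 5, 9, 5, 9, 11, 3, 4] sum 77, len 12
Shortest qualifying length: 10.

10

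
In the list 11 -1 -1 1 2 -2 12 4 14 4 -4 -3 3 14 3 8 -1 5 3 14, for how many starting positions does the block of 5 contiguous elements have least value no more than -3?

[11, -1, -1, 1, 2] → min -1
[-1, -1, 1, 2, -2] → min -2
[-1, 1, 2, -2, 12] → min -2
[1, 2, -2, 12, 4] → min -2
[2, -2, 12, 4, 14] → min -2
[-2, 12, 4, 14, 4] → min -2
[12, 4, 14, 4, -4] → min -4  ≤ -3 ✓
[4, 14, 4, -4, -3] → min -4  ≤ -3 ✓
[14, 4, -4, -3, 3] → min -4  ≤ -3 ✓
[4, -4, -3, 3, 14] → min -4  ≤ -3 ✓
[-4, -3, 3, 14, 3] → min -4  ≤ -3 ✓
[-3, 3, 14, 3, 8] → min -3  ≤ -3 ✓
[3, 14, 3, 8, -1] → min -1
[14, 3, 8, -1, 5] → min -1
[3, 8, -1, 5, 3] → min -1
[8, -1, 5, 3, 14] → min -1
6 windows satisfy the condition.

6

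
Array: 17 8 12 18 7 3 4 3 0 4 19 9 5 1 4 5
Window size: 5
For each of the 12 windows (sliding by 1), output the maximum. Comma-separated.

18, 18, 18, 18, 7, 4, 19, 19, 19, 19, 19, 9

Sliding a size-5 window across the 16 values:
(17, 8, 12, 18, 7) → max 18
(8, 12, 18, 7, 3) → max 18
(12, 18, 7, 3, 4) → max 18
(18, 7, 3, 4, 3) → max 18
(7, 3, 4, 3, 0) → max 7
(3, 4, 3, 0, 4) → max 4
(4, 3, 0, 4, 19) → max 19
(3, 0, 4, 19, 9) → max 19
(0, 4, 19, 9, 5) → max 19
(4, 19, 9, 5, 1) → max 19
(19, 9, 5, 1, 4) → max 19
(9, 5, 1, 4, 5) → max 9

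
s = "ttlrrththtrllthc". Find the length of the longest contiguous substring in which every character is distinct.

add t: [t] len 1
add t (repeat t, move left end past it): [t] len 1
add l: [t, l] len 2
add r: [t, l, r] len 3
add r (repeat r, move left end past it): [r] len 1
add t: [r, t] len 2
add h: [r, t, h] len 3
add t (repeat t, move left end past it): [h, t] len 2
add h (repeat h, move left end past it): [t, h] len 2
add t (repeat t, move left end past it): [h, t] len 2
add r: [h, t, r] len 3
add l: [h, t, r, l] len 4
add l (repeat l, move left end past it): [l] len 1
add t: [l, t] len 2
add h: [l, t, h] len 3
add c: [l, t, h, c] len 4
Longest all-distinct length: 4.

4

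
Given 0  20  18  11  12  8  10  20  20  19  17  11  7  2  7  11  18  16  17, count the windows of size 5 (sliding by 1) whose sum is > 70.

0 20 18 11 12 → sum 61
20 18 11 12 8 → sum 69
18 11 12 8 10 → sum 59
11 12 8 10 20 → sum 61
12 8 10 20 20 → sum 70
8 10 20 20 19 → sum 77  > 70 ✓
10 20 20 19 17 → sum 86  > 70 ✓
20 20 19 17 11 → sum 87  > 70 ✓
20 19 17 11 7 → sum 74  > 70 ✓
19 17 11 7 2 → sum 56
17 11 7 2 7 → sum 44
11 7 2 7 11 → sum 38
7 2 7 11 18 → sum 45
2 7 11 18 16 → sum 54
7 11 18 16 17 → sum 69
4 windows satisfy the condition.

4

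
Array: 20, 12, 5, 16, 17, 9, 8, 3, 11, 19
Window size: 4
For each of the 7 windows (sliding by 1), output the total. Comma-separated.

(20, 12, 5, 16) → sum 53
(12, 5, 16, 17) → sum 50
(5, 16, 17, 9) → sum 47
(16, 17, 9, 8) → sum 50
(17, 9, 8, 3) → sum 37
(9, 8, 3, 11) → sum 31
(8, 3, 11, 19) → sum 41

53, 50, 47, 50, 37, 31, 41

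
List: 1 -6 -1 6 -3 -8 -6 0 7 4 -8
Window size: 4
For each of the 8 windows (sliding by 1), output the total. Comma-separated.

0, -4, -6, -11, -17, -7, 5, 3

Sliding a size-4 window across the 11 values:
1 -6 -1 6 → sum 0
-6 -1 6 -3 → sum -4
-1 6 -3 -8 → sum -6
6 -3 -8 -6 → sum -11
-3 -8 -6 0 → sum -17
-8 -6 0 7 → sum -7
-6 0 7 4 → sum 5
0 7 4 -8 → sum 3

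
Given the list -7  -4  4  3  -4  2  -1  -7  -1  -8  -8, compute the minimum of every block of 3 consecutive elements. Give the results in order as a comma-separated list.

-7, -4, -4, -4, -4, -7, -7, -8, -8

Sliding a size-3 window across the 11 values:
(-7, -4, 4) → min -7
(-4, 4, 3) → min -4
(4, 3, -4) → min -4
(3, -4, 2) → min -4
(-4, 2, -1) → min -4
(2, -1, -7) → min -7
(-1, -7, -1) → min -7
(-7, -1, -8) → min -8
(-1, -8, -8) → min -8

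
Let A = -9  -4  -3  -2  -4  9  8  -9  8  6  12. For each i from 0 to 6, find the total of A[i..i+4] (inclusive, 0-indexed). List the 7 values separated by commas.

-22, -4, 8, 2, 12, 22, 25

Sliding a size-5 window across the 11 values:
-9 -4 -3 -2 -4 → sum -22
-4 -3 -2 -4 9 → sum -4
-3 -2 -4 9 8 → sum 8
-2 -4 9 8 -9 → sum 2
-4 9 8 -9 8 → sum 12
9 8 -9 8 6 → sum 22
8 -9 8 6 12 → sum 25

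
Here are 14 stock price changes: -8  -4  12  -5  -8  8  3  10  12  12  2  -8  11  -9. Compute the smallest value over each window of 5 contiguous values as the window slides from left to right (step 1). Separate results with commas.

-8, -8, -8, -8, -8, 3, 2, -8, -8, -9

[-8, -4, 12, -5, -8] → min -8
[-4, 12, -5, -8, 8] → min -8
[12, -5, -8, 8, 3] → min -8
[-5, -8, 8, 3, 10] → min -8
[-8, 8, 3, 10, 12] → min -8
[8, 3, 10, 12, 12] → min 3
[3, 10, 12, 12, 2] → min 2
[10, 12, 12, 2, -8] → min -8
[12, 12, 2, -8, 11] → min -8
[12, 2, -8, 11, -9] → min -9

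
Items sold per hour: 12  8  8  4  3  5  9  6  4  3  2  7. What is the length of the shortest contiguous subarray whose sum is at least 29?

add 12: running sum 12 < 29
add 8: running sum 20 < 29
add 8: running sum 28 < 29
add 4: shortest ending here [12, 8, 8, 4] sum 32, len 4
add 3: shortest ending here [12, 8, 8, 4, 3] sum 35, len 5
add 5: shortest ending here [12, 8, 8, 4, 3, 5] sum 40, len 6
add 9: shortest ending here [8, 4, 3, 5, 9] sum 29, len 5
add 6: shortest ending here [8, 4, 3, 5, 9, 6] sum 35, len 6
add 4: shortest ending here [4, 3, 5, 9, 6, 4] sum 31, len 6
add 3: shortest ending here [3, 5, 9, 6, 4, 3] sum 30, len 6
add 2: shortest ending here [5, 9, 6, 4, 3, 2] sum 29, len 6
add 7: shortest ending here [9, 6, 4, 3, 2, 7] sum 31, len 6
Shortest qualifying length: 4.

4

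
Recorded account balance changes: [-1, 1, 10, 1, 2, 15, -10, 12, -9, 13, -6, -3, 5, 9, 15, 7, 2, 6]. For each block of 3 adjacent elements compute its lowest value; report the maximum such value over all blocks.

7

Each size-3 window and its min:
[-1, 1, 10] → min -1
[1, 10, 1] → min 1
[10, 1, 2] → min 1
[1, 2, 15] → min 1
[2, 15, -10] → min -10
[15, -10, 12] → min -10
[-10, 12, -9] → min -10
[12, -9, 13] → min -9
[-9, 13, -6] → min -9
[13, -6, -3] → min -6
[-6, -3, 5] → min -6
[-3, 5, 9] → min -3
[5, 9, 15] → min 5
[9, 15, 7] → min 7
[15, 7, 2] → min 2
[7, 2, 6] → min 2
Maximum of these is 7.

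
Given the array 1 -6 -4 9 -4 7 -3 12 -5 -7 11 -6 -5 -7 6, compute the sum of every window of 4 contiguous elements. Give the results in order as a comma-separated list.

0, -5, 8, 9, 12, 11, -3, 11, -7, -7, -7, -12

1 -6 -4 9 → sum 0
-6 -4 9 -4 → sum -5
-4 9 -4 7 → sum 8
9 -4 7 -3 → sum 9
-4 7 -3 12 → sum 12
7 -3 12 -5 → sum 11
-3 12 -5 -7 → sum -3
12 -5 -7 11 → sum 11
-5 -7 11 -6 → sum -7
-7 11 -6 -5 → sum -7
11 -6 -5 -7 → sum -7
-6 -5 -7 6 → sum -12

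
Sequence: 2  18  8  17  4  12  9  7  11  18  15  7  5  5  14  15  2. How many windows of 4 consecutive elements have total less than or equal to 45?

11

2 18 8 17 → sum 45  ≤ 45 ✓
18 8 17 4 → sum 47
8 17 4 12 → sum 41  ≤ 45 ✓
17 4 12 9 → sum 42  ≤ 45 ✓
4 12 9 7 → sum 32  ≤ 45 ✓
12 9 7 11 → sum 39  ≤ 45 ✓
9 7 11 18 → sum 45  ≤ 45 ✓
7 11 18 15 → sum 51
11 18 15 7 → sum 51
18 15 7 5 → sum 45  ≤ 45 ✓
15 7 5 5 → sum 32  ≤ 45 ✓
7 5 5 14 → sum 31  ≤ 45 ✓
5 5 14 15 → sum 39  ≤ 45 ✓
5 14 15 2 → sum 36  ≤ 45 ✓
11 windows satisfy the condition.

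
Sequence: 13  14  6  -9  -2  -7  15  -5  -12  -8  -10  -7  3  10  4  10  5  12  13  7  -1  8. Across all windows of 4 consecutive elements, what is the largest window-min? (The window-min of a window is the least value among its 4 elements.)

5

Window mins for each of the 19 positions:
(13, 14, 6, -9) → min -9
(14, 6, -9, -2) → min -9
(6, -9, -2, -7) → min -9
(-9, -2, -7, 15) → min -9
(-2, -7, 15, -5) → min -7
(-7, 15, -5, -12) → min -12
(15, -5, -12, -8) → min -12
(-5, -12, -8, -10) → min -12
(-12, -8, -10, -7) → min -12
(-8, -10, -7, 3) → min -10
(-10, -7, 3, 10) → min -10
(-7, 3, 10, 4) → min -7
(3, 10, 4, 10) → min 3
(10, 4, 10, 5) → min 4
(4, 10, 5, 12) → min 4
(10, 5, 12, 13) → min 5
(5, 12, 13, 7) → min 5
(12, 13, 7, -1) → min -1
(13, 7, -1, 8) → min -1
Largest of these is 5.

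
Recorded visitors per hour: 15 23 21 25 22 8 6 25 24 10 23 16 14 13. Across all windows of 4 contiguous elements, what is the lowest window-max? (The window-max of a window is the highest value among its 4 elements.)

23

Window maxs for each of the 11 positions:
[15, 23, 21, 25] → max 25
[23, 21, 25, 22] → max 25
[21, 25, 22, 8] → max 25
[25, 22, 8, 6] → max 25
[22, 8, 6, 25] → max 25
[8, 6, 25, 24] → max 25
[6, 25, 24, 10] → max 25
[25, 24, 10, 23] → max 25
[24, 10, 23, 16] → max 24
[10, 23, 16, 14] → max 23
[23, 16, 14, 13] → max 23
Lowest of these is 23.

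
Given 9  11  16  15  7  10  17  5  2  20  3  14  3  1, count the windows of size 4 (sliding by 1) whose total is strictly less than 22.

1

[9, 11, 16, 15] → sum 51
[11, 16, 15, 7] → sum 49
[16, 15, 7, 10] → sum 48
[15, 7, 10, 17] → sum 49
[7, 10, 17, 5] → sum 39
[10, 17, 5, 2] → sum 34
[17, 5, 2, 20] → sum 44
[5, 2, 20, 3] → sum 30
[2, 20, 3, 14] → sum 39
[20, 3, 14, 3] → sum 40
[3, 14, 3, 1] → sum 21  < 22 ✓
1 window satisfy the condition.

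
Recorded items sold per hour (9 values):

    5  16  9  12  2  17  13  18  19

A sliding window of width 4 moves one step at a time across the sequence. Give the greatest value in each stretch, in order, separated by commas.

(5, 16, 9, 12) → max 16
(16, 9, 12, 2) → max 16
(9, 12, 2, 17) → max 17
(12, 2, 17, 13) → max 17
(2, 17, 13, 18) → max 18
(17, 13, 18, 19) → max 19

16, 16, 17, 17, 18, 19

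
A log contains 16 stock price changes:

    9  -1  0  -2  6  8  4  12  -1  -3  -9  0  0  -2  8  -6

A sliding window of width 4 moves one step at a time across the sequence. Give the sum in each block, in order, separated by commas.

6, 3, 12, 16, 30, 23, 12, -1, -13, -12, -11, 6, 0

Sliding a size-4 window across the 16 values:
[9, -1, 0, -2] → sum 6
[-1, 0, -2, 6] → sum 3
[0, -2, 6, 8] → sum 12
[-2, 6, 8, 4] → sum 16
[6, 8, 4, 12] → sum 30
[8, 4, 12, -1] → sum 23
[4, 12, -1, -3] → sum 12
[12, -1, -3, -9] → sum -1
[-1, -3, -9, 0] → sum -13
[-3, -9, 0, 0] → sum -12
[-9, 0, 0, -2] → sum -11
[0, 0, -2, 8] → sum 6
[0, -2, 8, -6] → sum 0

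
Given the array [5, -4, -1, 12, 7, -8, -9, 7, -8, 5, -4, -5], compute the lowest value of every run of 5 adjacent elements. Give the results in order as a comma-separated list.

[5, -4, -1, 12, 7] → min -4
[-4, -1, 12, 7, -8] → min -8
[-1, 12, 7, -8, -9] → min -9
[12, 7, -8, -9, 7] → min -9
[7, -8, -9, 7, -8] → min -9
[-8, -9, 7, -8, 5] → min -9
[-9, 7, -8, 5, -4] → min -9
[7, -8, 5, -4, -5] → min -8

-4, -8, -9, -9, -9, -9, -9, -8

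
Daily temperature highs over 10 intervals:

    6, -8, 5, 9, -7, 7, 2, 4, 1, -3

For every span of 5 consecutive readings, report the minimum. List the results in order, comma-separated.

-8, -8, -7, -7, -7, -3

Sliding a size-5 window across the 10 values:
[6, -8, 5, 9, -7] → min -8
[-8, 5, 9, -7, 7] → min -8
[5, 9, -7, 7, 2] → min -7
[9, -7, 7, 2, 4] → min -7
[-7, 7, 2, 4, 1] → min -7
[7, 2, 4, 1, -3] → min -3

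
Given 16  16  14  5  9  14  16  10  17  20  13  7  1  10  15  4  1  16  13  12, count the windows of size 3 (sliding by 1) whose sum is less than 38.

[16, 16, 14] → sum 46
[16, 14, 5] → sum 35  < 38 ✓
[14, 5, 9] → sum 28  < 38 ✓
[5, 9, 14] → sum 28  < 38 ✓
[9, 14, 16] → sum 39
[14, 16, 10] → sum 40
[16, 10, 17] → sum 43
[10, 17, 20] → sum 47
[17, 20, 13] → sum 50
[20, 13, 7] → sum 40
[13, 7, 1] → sum 21  < 38 ✓
[7, 1, 10] → sum 18  < 38 ✓
[1, 10, 15] → sum 26  < 38 ✓
[10, 15, 4] → sum 29  < 38 ✓
[15, 4, 1] → sum 20  < 38 ✓
[4, 1, 16] → sum 21  < 38 ✓
[1, 16, 13] → sum 30  < 38 ✓
[16, 13, 12] → sum 41
10 windows satisfy the condition.

10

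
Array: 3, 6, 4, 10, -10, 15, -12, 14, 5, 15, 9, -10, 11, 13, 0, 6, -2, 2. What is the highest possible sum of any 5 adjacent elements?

38

[3, 6, 4, 10, -10] → sum 13
[6, 4, 10, -10, 15] → sum 25
[4, 10, -10, 15, -12] → sum 7
[10, -10, 15, -12, 14] → sum 17
[-10, 15, -12, 14, 5] → sum 12
[15, -12, 14, 5, 15] → sum 37
[-12, 14, 5, 15, 9] → sum 31
[14, 5, 15, 9, -10] → sum 33
[5, 15, 9, -10, 11] → sum 30
[15, 9, -10, 11, 13] → sum 38
[9, -10, 11, 13, 0] → sum 23
[-10, 11, 13, 0, 6] → sum 20
[11, 13, 0, 6, -2] → sum 28
[13, 0, 6, -2, 2] → sum 19
Highest of these is 38.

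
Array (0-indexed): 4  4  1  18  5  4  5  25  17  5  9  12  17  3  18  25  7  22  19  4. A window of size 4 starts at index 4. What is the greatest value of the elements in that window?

25

Elements at indices 4..7: 5, 4, 5, 25
max(5, 4, 5, 25) = 25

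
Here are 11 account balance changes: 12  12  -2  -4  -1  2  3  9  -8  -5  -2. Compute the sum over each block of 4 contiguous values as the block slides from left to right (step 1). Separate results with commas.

18, 5, -5, 0, 13, 6, -1, -6

(12, 12, -2, -4) → sum 18
(12, -2, -4, -1) → sum 5
(-2, -4, -1, 2) → sum -5
(-4, -1, 2, 3) → sum 0
(-1, 2, 3, 9) → sum 13
(2, 3, 9, -8) → sum 6
(3, 9, -8, -5) → sum -1
(9, -8, -5, -2) → sum -6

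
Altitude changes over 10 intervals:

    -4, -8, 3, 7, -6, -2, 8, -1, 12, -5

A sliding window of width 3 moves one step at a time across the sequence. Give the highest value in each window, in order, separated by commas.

3, 7, 7, 7, 8, 8, 12, 12

[-4, -8, 3] → max 3
[-8, 3, 7] → max 7
[3, 7, -6] → max 7
[7, -6, -2] → max 7
[-6, -2, 8] → max 8
[-2, 8, -1] → max 8
[8, -1, 12] → max 12
[-1, 12, -5] → max 12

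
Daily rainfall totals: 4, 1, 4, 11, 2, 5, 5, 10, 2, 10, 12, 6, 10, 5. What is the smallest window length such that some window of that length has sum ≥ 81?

12

add 4: running sum 4 < 81
add 1: running sum 5 < 81
add 4: running sum 9 < 81
add 11: running sum 20 < 81
add 2: running sum 22 < 81
add 5: running sum 27 < 81
add 5: running sum 32 < 81
add 10: running sum 42 < 81
add 2: running sum 44 < 81
add 10: running sum 54 < 81
add 12: running sum 66 < 81
add 6: running sum 72 < 81
end 12: [4, 1, 4, 11, 2, 5, 5, 10, 2, 10, 12, 6, 10] sum 82, len 13
end 13: [4, 11, 2, 5, 5, 10, 2, 10, 12, 6, 10, 5] sum 82, len 12
Shortest qualifying length: 12.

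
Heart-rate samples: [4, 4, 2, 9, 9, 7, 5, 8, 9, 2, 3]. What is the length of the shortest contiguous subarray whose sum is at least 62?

add 4: running sum 4 < 62
add 4: running sum 8 < 62
add 2: running sum 10 < 62
add 9: running sum 19 < 62
add 9: running sum 28 < 62
add 7: running sum 35 < 62
add 5: running sum 40 < 62
add 8: running sum 48 < 62
add 9: running sum 57 < 62
add 2: running sum 59 < 62
add 3: shortest ending here [4, 4, 2, 9, 9, 7, 5, 8, 9, 2, 3] sum 62, len 11
Shortest qualifying length: 11.

11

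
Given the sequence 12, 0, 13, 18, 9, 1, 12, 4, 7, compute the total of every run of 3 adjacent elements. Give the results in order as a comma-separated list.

12 0 13 → sum 25
0 13 18 → sum 31
13 18 9 → sum 40
18 9 1 → sum 28
9 1 12 → sum 22
1 12 4 → sum 17
12 4 7 → sum 23

25, 31, 40, 28, 22, 17, 23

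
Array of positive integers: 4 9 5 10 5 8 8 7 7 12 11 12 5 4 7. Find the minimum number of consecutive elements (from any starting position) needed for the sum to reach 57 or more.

6

add 4: running sum 4 < 57
add 9: running sum 13 < 57
add 5: running sum 18 < 57
add 10: running sum 28 < 57
add 5: running sum 33 < 57
add 8: running sum 41 < 57
add 8: running sum 49 < 57
add 7: running sum 56 < 57
add 7: shortest ending here [9, 5, 10, 5, 8, 8, 7, 7] sum 59, len 8
add 12: shortest ending here [10, 5, 8, 8, 7, 7, 12] sum 57, len 7
add 11: shortest ending here [5, 8, 8, 7, 7, 12, 11] sum 58, len 7
add 12: shortest ending here [8, 7, 7, 12, 11, 12] sum 57, len 6
add 5: shortest ending here [8, 7, 7, 12, 11, 12, 5] sum 62, len 7
add 4: shortest ending here [7, 7, 12, 11, 12, 5, 4] sum 58, len 7
add 7: shortest ending here [7, 12, 11, 12, 5, 4, 7] sum 58, len 7
Shortest qualifying length: 6.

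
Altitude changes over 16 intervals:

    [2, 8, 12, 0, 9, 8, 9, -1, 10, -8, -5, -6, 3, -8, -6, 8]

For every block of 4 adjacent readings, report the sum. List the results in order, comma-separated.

(2, 8, 12, 0) → sum 22
(8, 12, 0, 9) → sum 29
(12, 0, 9, 8) → sum 29
(0, 9, 8, 9) → sum 26
(9, 8, 9, -1) → sum 25
(8, 9, -1, 10) → sum 26
(9, -1, 10, -8) → sum 10
(-1, 10, -8, -5) → sum -4
(10, -8, -5, -6) → sum -9
(-8, -5, -6, 3) → sum -16
(-5, -6, 3, -8) → sum -16
(-6, 3, -8, -6) → sum -17
(3, -8, -6, 8) → sum -3

22, 29, 29, 26, 25, 26, 10, -4, -9, -16, -16, -17, -3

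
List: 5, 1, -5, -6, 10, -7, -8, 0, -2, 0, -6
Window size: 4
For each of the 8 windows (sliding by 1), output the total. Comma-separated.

-5, 0, -8, -11, -5, -17, -10, -8

[5, 1, -5, -6] → sum -5
[1, -5, -6, 10] → sum 0
[-5, -6, 10, -7] → sum -8
[-6, 10, -7, -8] → sum -11
[10, -7, -8, 0] → sum -5
[-7, -8, 0, -2] → sum -17
[-8, 0, -2, 0] → sum -10
[0, -2, 0, -6] → sum -8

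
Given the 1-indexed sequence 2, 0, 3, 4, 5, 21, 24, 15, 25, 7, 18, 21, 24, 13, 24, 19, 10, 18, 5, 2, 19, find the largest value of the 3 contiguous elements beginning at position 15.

Elements at indices 15..17: 24, 19, 10
max(24, 19, 10) = 24

24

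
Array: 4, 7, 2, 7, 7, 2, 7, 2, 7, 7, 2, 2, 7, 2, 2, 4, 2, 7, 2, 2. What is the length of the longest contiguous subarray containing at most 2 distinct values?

[4] 1 distinct, len 1
[4, 7] 2 distinct, len 2
[7, 2] 2 distinct, len 2
[7, 2, 7] 2 distinct, len 3
[7, 2, 7, 7] 2 distinct, len 4
[7, 2, 7, 7, 2] 2 distinct, len 5
[7, 2, 7, 7, 2, 7] 2 distinct, len 6
[7, 2, 7, 7, 2, 7, 2] 2 distinct, len 7
[7, 2, 7, 7, 2, 7, 2, 7] 2 distinct, len 8
[7, 2, 7, 7, 2, 7, 2, 7, 7] 2 distinct, len 9
[7, 2, 7, 7, 2, 7, 2, 7, 7, 2] 2 distinct, len 10
[7, 2, 7, 7, 2, 7, 2, 7, 7, 2, 2] 2 distinct, len 11
[7, 2, 7, 7, 2, 7, 2, 7, 7, 2, 2, 7] 2 distinct, len 12
[7, 2, 7, 7, 2, 7, 2, 7, 7, 2, 2, 7, 2] 2 distinct, len 13
[7, 2, 7, 7, 2, 7, 2, 7, 7, 2, 2, 7, 2, 2] 2 distinct, len 14
[2, 2, 4] 2 distinct, len 3
[2, 2, 4, 2] 2 distinct, len 4
[2, 7] 2 distinct, len 2
[2, 7, 2] 2 distinct, len 3
[2, 7, 2, 2] 2 distinct, len 4
Longest length with ≤2 distinct: 14.

14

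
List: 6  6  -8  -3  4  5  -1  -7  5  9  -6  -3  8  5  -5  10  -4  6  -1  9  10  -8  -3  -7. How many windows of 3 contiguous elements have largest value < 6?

(6, 6, -8) → max 6
(6, -8, -3) → max 6
(-8, -3, 4) → max 4  < 6 ✓
(-3, 4, 5) → max 5  < 6 ✓
(4, 5, -1) → max 5  < 6 ✓
(5, -1, -7) → max 5  < 6 ✓
(-1, -7, 5) → max 5  < 6 ✓
(-7, 5, 9) → max 9
(5, 9, -6) → max 9
(9, -6, -3) → max 9
(-6, -3, 8) → max 8
(-3, 8, 5) → max 8
(8, 5, -5) → max 8
(5, -5, 10) → max 10
(-5, 10, -4) → max 10
(10, -4, 6) → max 10
(-4, 6, -1) → max 6
(6, -1, 9) → max 9
(-1, 9, 10) → max 10
(9, 10, -8) → max 10
(10, -8, -3) → max 10
(-8, -3, -7) → max -3  < 6 ✓
6 windows satisfy the condition.

6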